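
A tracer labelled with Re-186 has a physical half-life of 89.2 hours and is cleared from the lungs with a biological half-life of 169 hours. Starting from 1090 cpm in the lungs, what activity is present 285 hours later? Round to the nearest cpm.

1/t_eff = 1/t_phys + 1/t_biol = 1/89.2 + 1/169 = 0.017128 per hour.
t_eff = 89.2 × 169 / (89.2 + 169) ≈ 58.384 hours.
Remaining = 1090 × (1/2)^(285/58.384) = 1090 × (1/2)^4.8815 ≈ 36.98 cpm.

37 cpm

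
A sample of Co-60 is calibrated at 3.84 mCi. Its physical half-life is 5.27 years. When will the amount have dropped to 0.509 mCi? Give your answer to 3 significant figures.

15.4 years

Fraction remaining = 0.509/3.84 ≈ 0.13255.
n = log₂(3.84/0.509) = ln(7.5442)/ln 2 ≈ 2.9154 half-lives.
t = n × t½ = 2.9154 × 5.27 ≈ 15.364 years.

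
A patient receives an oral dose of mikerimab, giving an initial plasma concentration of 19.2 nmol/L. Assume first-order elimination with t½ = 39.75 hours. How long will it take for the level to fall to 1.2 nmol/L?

1.2/19.2 = 1/16, so 4 half-lives have elapsed.
t = 4 × 39.75 = 159 hours.

159 hours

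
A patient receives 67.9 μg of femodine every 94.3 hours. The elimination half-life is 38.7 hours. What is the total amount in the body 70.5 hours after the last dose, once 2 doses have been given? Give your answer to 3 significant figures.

22.8 μg

The 2 doses were given 164.8, 70.5 hours ago.
Total = 67.9·(1/2)^(164.8/38.7) + 67.9·(1/2)^(70.5/38.7)
      = 3.5478 + 19.208 ≈ 22.756 μg.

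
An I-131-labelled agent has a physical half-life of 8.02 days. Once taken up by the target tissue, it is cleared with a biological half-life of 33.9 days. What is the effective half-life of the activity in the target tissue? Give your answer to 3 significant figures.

6.49 days

1/t_eff = 1/t_phys + 1/t_biol = 1/8.02 + 1/33.9 = 0.15419 per day.
t_eff = 8.02 × 33.9 / (8.02 + 33.9) ≈ 6.4856 days.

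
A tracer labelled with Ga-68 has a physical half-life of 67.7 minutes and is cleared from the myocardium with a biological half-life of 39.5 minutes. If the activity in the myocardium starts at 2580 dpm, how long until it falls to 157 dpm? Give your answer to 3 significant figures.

1/t_eff = 1/t_phys + 1/t_biol = 1/67.7 + 1/39.5 = 0.040088 per minute.
t_eff = 67.7 × 39.5 / (67.7 + 39.5) ≈ 24.945 minutes.
n = log₂(2580/157) ≈ 4.0385; t = 4.0385 × 24.945 ≈ 100.74 minutes.

101 minutes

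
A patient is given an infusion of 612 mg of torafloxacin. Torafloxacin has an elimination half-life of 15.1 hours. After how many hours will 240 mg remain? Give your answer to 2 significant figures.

20 hours

Fraction remaining = 240/612 ≈ 0.39216.
n = log₂(612/240) = ln(2.55)/ln 2 ≈ 1.3505 half-lives.
t = n × t½ = 1.3505 × 15.1 ≈ 20.393 hours.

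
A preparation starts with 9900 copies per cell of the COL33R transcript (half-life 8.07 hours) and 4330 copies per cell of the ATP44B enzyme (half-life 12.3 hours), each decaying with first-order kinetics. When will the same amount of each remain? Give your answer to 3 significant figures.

28.0 hours

Set 9900·(1/2)^(t/8.07) = 4330·(1/2)^(t/12.3).
Taking log₂: log₂(9900/4330) = t·(1/8.07 − 1/12.3).
log₂(2.2864) = 1.1931; 1/8.07 − 1/12.3 = 0.042615.
t = 1.1931 / 0.042615 ≈ 27.996 hours.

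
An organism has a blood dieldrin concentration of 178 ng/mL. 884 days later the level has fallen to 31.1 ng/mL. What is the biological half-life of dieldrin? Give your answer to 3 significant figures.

351 days

A/A₀ = 31.1/178 ≈ 0.17472.
n = log₂(5.7235) ≈ 2.5169 half-lives elapsed in 884 days.
t½ = 884/2.5169 ≈ 351.23 days.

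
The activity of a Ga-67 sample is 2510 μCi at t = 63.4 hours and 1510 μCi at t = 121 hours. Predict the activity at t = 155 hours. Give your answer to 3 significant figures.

1120 μCi

Over Δt = 121 − 63.4 = 57.6 hours, the level fell by a factor of 2510/1510 ≈ 1.6623.
n = log₂(1.6623) ≈ 0.73314 half-lives, so t½ = 57.6/0.73314 ≈ 78.566 hours.
From t = 121 to t = 155: 1510 × (1/2)^((155−121)/78.566) ≈ 1118.7 μCi.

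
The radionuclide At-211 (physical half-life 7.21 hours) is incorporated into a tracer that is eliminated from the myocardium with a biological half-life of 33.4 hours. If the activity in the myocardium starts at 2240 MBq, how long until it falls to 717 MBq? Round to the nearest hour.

10 hours

1/t_eff = 1/t_phys + 1/t_biol = 1/7.21 + 1/33.4 = 0.16864 per hour.
t_eff = 7.21 × 33.4 / (7.21 + 33.4) ≈ 5.9299 hours.
n = log₂(2240/717) ≈ 1.6435; t = 1.6435 × 5.9299 ≈ 9.7455 hours.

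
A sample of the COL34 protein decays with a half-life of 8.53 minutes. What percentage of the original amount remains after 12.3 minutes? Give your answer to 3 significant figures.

n = 12.3/8.53 ≈ 1.442 half-lives.
Fraction remaining = (1/2)^1.442 ≈ 0.36806, i.e. 36.806%.

36.8%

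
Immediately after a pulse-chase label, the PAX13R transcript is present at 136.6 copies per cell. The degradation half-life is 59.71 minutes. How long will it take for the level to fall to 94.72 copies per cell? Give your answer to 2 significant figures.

Fraction remaining = 94.72/136.6 ≈ 0.69341.
n = log₂(136.6/94.72) = ln(1.4421)/ln 2 ≈ 0.52822 half-lives.
t = n × t½ = 0.52822 × 59.71 ≈ 31.54 minutes.

32 minutes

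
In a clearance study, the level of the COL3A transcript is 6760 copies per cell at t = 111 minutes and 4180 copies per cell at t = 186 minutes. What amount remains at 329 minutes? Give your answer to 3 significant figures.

1670 copies per cell

Over Δt = 186 − 111 = 75 minutes, the level fell by a factor of 6760/4180 ≈ 1.6172.
n = log₂(1.6172) ≈ 0.69352 half-lives, so t½ = 75/0.69352 ≈ 108.14 minutes.
From t = 186 to t = 329: 4180 × (1/2)^((329−186)/108.14) ≈ 1671.6 copies per cell.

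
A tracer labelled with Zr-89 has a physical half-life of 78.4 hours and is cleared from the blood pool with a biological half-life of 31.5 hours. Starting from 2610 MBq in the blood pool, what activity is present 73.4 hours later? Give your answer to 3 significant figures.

1/t_eff = 1/t_phys + 1/t_biol = 1/78.4 + 1/31.5 = 0.044501 per hour.
t_eff = 78.4 × 31.5 / (78.4 + 31.5) ≈ 22.471 hours.
Remaining = 2610 × (1/2)^(73.4/22.471) = 2610 × (1/2)^3.2664 ≈ 271.24 MBq.

271 MBq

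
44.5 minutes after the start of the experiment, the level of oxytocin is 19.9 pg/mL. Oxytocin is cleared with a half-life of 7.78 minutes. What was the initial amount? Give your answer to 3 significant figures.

1050 pg/mL

Number of half-lives elapsed: n = 44.5/7.78 ≈ 5.7198.
A₀ = A × 2^n = 19.9 × 2^5.7198 = 19.9 × 52.702 ≈ 1048.8 pg/mL.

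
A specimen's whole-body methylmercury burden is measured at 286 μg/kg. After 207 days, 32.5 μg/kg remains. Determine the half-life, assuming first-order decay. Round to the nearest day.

A/A₀ = 32.5/286 ≈ 0.11364.
n = log₂(8.8) ≈ 3.1375 half-lives elapsed in 207 days.
t½ = 207/3.1375 ≈ 65.976 days.

66 days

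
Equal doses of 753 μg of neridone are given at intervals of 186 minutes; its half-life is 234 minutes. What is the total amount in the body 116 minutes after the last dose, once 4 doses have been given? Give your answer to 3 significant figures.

The 4 doses were given 674, 488, 302, 116 minutes ago.
Total = 753·(1/2)^(674/234) + 753·(1/2)^(488/234) + 753·(1/2)^(302/234) + 753·(1/2)^(116/234)
      = 102.26 + 177.42 + 307.81 + 534.03 ≈ 1121.5 μg.

1120 μg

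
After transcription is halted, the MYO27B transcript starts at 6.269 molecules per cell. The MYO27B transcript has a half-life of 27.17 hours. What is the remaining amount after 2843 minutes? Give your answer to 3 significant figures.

Convert the elapsed time: 2843 minutes = 47.3833 hours.
Number of half-lives: n = 47.3833/27.17 ≈ 1.744.
Remaining = 6.269 × (1/2)^1.744 = 6.269 × 0.29855 ≈ 1.8716 molecules per cell.

1.87 molecules per cell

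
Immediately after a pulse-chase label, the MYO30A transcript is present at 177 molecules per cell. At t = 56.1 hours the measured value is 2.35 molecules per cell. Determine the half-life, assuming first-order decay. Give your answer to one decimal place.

9.0 hours

A/A₀ = 2.35/177 ≈ 0.013277.
n = log₂(75.319) ≈ 6.2349 half-lives elapsed in 56.1 hours.
t½ = 56.1/6.2349 ≈ 8.9977 hours.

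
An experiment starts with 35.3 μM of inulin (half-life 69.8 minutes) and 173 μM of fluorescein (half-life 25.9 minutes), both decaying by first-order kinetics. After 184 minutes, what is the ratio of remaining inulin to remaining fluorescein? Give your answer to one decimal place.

4.5

inulin: 35.3 × (1/2)^(184/69.8) = 35.3 × (1/2)^2.6361 ≈ 5.6784 μM.
fluorescein: 173 × (1/2)^(184/25.9) = 173 × (1/2)^7.1042 ≈ 1.2573 μM.
Ratio ≈ 5.6784 / 1.2573 ≈ 4.5162.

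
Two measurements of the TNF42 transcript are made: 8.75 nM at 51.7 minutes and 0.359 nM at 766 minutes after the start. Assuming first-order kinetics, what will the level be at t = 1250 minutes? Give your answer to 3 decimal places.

0.041 nM

Over Δt = 766 − 51.7 = 714.3 minutes, the level fell by a factor of 8.75/0.359 ≈ 24.373.
n = log₂(24.373) ≈ 4.6072 half-lives, so t½ = 714.3/4.6072 ≈ 155.04 minutes.
From t = 766 to t = 1250: 0.359 × (1/2)^((1250−766)/155.04) ≈ 0.041242 nM.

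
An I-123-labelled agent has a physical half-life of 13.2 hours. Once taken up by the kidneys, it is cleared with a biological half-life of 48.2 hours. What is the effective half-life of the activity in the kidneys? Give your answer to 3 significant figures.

1/t_eff = 1/t_phys + 1/t_biol = 1/13.2 + 1/48.2 = 0.096504 per hour.
t_eff = 13.2 × 48.2 / (13.2 + 48.2) ≈ 10.362 hours.

10.4 hours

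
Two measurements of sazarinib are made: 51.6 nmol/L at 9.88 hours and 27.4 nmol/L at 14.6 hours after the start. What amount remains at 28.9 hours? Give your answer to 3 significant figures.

Over Δt = 14.6 − 9.88 = 4.72 hours, the level fell by a factor of 51.6/27.4 ≈ 1.8832.
n = log₂(1.8832) ≈ 0.9132 half-lives, so t½ = 4.72/0.9132 ≈ 5.1687 hours.
From t = 14.6 to t = 28.9: 27.4 × (1/2)^((28.9−14.6)/5.1687) ≈ 4.0262 nmol/L.

4.03 nmol/L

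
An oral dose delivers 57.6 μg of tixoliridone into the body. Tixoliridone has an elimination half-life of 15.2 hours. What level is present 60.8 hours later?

3.6 μg

Elapsed time is 4 half-lives (60.8/15.2).
Each half-life halves the amount: 57.6 × (1/2)^4 = 57.6/16 = 3.6 μg.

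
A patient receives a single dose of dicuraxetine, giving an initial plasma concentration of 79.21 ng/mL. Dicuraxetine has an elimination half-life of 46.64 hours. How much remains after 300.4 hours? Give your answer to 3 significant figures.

Number of half-lives: n = 300.4/46.64 ≈ 6.4408.
Remaining = 79.21 × (1/2)^6.4408 = 79.21 × 0.011511 ≈ 0.9118 ng/mL.

0.912 ng/mL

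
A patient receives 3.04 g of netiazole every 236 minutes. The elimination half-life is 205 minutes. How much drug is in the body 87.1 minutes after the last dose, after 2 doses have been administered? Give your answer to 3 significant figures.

The 2 doses were given 323.1, 87.1 minutes ago.
Total = 3.04·(1/2)^(323.1/205) + 3.04·(1/2)^(87.1/205)
      = 1.0196 + 2.2645 ≈ 3.2841 g.

3.28 g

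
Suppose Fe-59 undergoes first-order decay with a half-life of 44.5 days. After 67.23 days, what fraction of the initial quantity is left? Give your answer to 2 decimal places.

n = 67.23/44.5 ≈ 1.5108 half-lives.
Fraction remaining = (1/2)^1.5108 ≈ 0.35092.

0.35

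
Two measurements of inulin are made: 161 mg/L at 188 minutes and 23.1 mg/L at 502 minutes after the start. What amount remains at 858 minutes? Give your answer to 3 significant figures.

Over Δt = 502 − 188 = 314 minutes, the level fell by a factor of 161/23.1 ≈ 6.9697.
n = log₂(6.9697) ≈ 2.8011 half-lives, so t½ = 314/2.8011 ≈ 112.1 minutes.
From t = 502 to t = 858: 23.1 × (1/2)^((858−502)/112.1) ≈ 2.5563 mg/L.

2.56 mg/L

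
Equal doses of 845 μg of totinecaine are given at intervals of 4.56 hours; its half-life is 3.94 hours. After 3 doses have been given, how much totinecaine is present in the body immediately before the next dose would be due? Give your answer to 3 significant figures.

625 μg

The 3 doses were given 13.68, 9.12, 4.56 hours ago.
Total = 845·(1/2)^(13.68/3.94) + 845·(1/2)^(9.12/3.94) + 845·(1/2)^(4.56/3.94)
      = 76.148 + 169.85 + 378.84 ≈ 624.83 μg.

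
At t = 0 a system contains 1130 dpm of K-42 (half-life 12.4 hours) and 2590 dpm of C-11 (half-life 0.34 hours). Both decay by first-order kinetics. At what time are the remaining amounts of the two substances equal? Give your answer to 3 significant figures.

0.418 hours

Set 1130·(1/2)^(t/12.4) = 2590·(1/2)^(t/0.34).
Taking log₂: log₂(1130/2590) = t·(1/12.4 − 1/0.34).
log₂(0.43629) = -1.1966; 1/12.4 − 1/0.34 = -2.8605.
t = -1.1966 / -2.8605 ≈ 0.41832 hours.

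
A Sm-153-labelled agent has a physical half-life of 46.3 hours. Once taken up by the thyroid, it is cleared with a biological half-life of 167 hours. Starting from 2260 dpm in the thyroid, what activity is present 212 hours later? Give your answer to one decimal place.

39.2 dpm

1/t_eff = 1/t_phys + 1/t_biol = 1/46.3 + 1/167 = 0.027586 per hour.
t_eff = 46.3 × 167 / (46.3 + 167) ≈ 36.25 hours.
Remaining = 2260 × (1/2)^(212/36.25) = 2260 × (1/2)^5.8483 ≈ 39.228 dpm.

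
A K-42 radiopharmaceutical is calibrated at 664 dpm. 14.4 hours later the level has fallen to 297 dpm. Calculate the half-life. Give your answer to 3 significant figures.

12.4 hours

A/A₀ = 297/664 ≈ 0.44729.
n = log₂(2.2357) ≈ 1.1607 half-lives elapsed in 14.4 hours.
t½ = 14.4/1.1607 ≈ 12.406 hours.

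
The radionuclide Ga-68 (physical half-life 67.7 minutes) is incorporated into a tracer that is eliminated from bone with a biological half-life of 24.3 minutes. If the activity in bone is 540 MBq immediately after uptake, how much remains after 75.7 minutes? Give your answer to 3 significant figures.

28.7 MBq

1/t_eff = 1/t_phys + 1/t_biol = 1/67.7 + 1/24.3 = 0.055923 per minute.
t_eff = 67.7 × 24.3 / (67.7 + 24.3) ≈ 17.882 minutes.
Remaining = 540 × (1/2)^(75.7/17.882) = 540 × (1/2)^4.2334 ≈ 28.709 MBq.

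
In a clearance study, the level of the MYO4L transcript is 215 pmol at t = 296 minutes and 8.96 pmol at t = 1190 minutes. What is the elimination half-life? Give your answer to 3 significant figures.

Over Δt = 1190 − 296 = 894 minutes, the level fell by a factor of 215/8.96 ≈ 23.996.
n = log₂(23.996) ≈ 4.5847 half-lives, so t½ = 894/4.5847 ≈ 195 minutes.

195 minutes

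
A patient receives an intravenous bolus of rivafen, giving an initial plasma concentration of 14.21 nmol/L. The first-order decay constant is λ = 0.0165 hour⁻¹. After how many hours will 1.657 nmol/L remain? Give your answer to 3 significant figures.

130 hours

t½ = ln 2 / λ = 0.69315 / 0.0165 ≈ 42.009 hours.
Fraction remaining = 1.657/14.21 ≈ 0.11661.
n = log₂(14.21/1.657) = ln(8.5757)/ln 2 ≈ 3.1003 half-lives.
t = n × t½ = 3.1003 × 42.009 ≈ 130.24 hours.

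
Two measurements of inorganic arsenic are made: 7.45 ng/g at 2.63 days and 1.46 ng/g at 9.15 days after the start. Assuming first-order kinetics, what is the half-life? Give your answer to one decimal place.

Over Δt = 9.15 − 2.63 = 6.52 days, the level fell by a factor of 7.45/1.46 ≈ 5.1027.
n = log₂(5.1027) ≈ 2.3513 half-lives, so t½ = 6.52/2.3513 ≈ 2.773 days.

2.8 days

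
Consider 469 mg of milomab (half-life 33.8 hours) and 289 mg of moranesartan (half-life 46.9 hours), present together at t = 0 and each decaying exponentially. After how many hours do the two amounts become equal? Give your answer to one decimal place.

84.5 hours

Set 469·(1/2)^(t/33.8) = 289·(1/2)^(t/46.9).
Taking log₂: log₂(469/289) = t·(1/33.8 − 1/46.9).
log₂(1.6228) = 0.69852; 1/33.8 − 1/46.9 = 0.0082638.
t = 0.69852 / 0.0082638 ≈ 84.527 hours.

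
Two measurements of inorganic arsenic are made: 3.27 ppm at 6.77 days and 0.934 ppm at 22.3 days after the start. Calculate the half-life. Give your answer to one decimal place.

8.6 days

Over Δt = 22.3 − 6.77 = 15.53 days, the level fell by a factor of 3.27/0.934 ≈ 3.5011.
n = log₂(3.5011) ≈ 1.8078 half-lives, so t½ = 15.53/1.8078 ≈ 8.5906 days.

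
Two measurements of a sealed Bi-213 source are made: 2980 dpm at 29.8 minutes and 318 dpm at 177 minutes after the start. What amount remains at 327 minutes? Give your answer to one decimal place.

32.5 dpm

Over Δt = 177 − 29.8 = 147.2 minutes, the level fell by a factor of 2980/318 ≈ 9.3711.
n = log₂(9.3711) ≈ 3.2282 half-lives, so t½ = 147.2/3.2282 ≈ 45.598 minutes.
From t = 177 to t = 327: 318 × (1/2)^((327−177)/45.598) ≈ 32.52 dpm.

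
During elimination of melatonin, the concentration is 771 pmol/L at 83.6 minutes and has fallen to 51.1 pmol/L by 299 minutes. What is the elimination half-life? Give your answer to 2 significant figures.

55 minutes

Over Δt = 299 − 83.6 = 215.4 minutes, the level fell by a factor of 771/51.1 ≈ 15.088.
n = log₂(15.088) ≈ 3.9153 half-lives, so t½ = 215.4/3.9153 ≈ 55.014 minutes.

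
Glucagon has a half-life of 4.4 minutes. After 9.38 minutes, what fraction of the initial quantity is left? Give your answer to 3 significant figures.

n = 9.38/4.4 ≈ 2.1318 half-lives.
Fraction remaining = (1/2)^2.1318 ≈ 0.22817.

0.228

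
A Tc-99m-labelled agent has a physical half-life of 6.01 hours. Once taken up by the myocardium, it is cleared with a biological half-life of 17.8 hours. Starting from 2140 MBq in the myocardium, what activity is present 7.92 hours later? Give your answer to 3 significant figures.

631 MBq

1/t_eff = 1/t_phys + 1/t_biol = 1/6.01 + 1/17.8 = 0.22257 per hour.
t_eff = 6.01 × 17.8 / (6.01 + 17.8) ≈ 4.493 hours.
Remaining = 2140 × (1/2)^(7.92/4.493) = 2140 × (1/2)^1.7627 ≈ 630.63 MBq.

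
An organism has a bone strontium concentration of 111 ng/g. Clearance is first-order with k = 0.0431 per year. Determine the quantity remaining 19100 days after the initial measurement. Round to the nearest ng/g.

12 ng/g

t½ = ln 2 / k = 0.69315 / 0.0431 ≈ 16.082 years.
Convert the elapsed time: 19100 days = 52.3288 years.
Number of half-lives: n = 52.3288/16.082 ≈ 3.2538.
Remaining = 111 × (1/2)^3.2538 = 111 × 0.10483 ≈ 11.637 ng/g.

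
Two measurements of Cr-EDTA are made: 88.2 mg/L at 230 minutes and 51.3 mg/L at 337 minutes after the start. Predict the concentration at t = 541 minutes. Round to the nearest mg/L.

18 mg/L

Over Δt = 337 − 230 = 107 minutes, the level fell by a factor of 88.2/51.3 ≈ 1.7193.
n = log₂(1.7193) ≈ 0.78182 half-lives, so t½ = 107/0.78182 ≈ 136.86 minutes.
From t = 337 to t = 541: 51.3 × (1/2)^((541−337)/136.86) ≈ 18.256 mg/L.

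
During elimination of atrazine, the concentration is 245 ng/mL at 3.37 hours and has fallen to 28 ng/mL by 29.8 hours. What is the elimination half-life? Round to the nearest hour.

Over Δt = 29.8 − 3.37 = 26.43 hours, the level fell by a factor of 245/28 ≈ 8.75.
n = log₂(8.75) ≈ 3.1293 half-lives, so t½ = 26.43/3.1293 ≈ 8.446 hours.

8 hours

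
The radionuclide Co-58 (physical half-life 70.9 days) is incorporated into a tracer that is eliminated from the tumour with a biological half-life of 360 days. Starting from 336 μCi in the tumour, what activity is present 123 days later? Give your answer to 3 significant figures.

79.7 μCi

1/t_eff = 1/t_phys + 1/t_biol = 1/70.9 + 1/360 = 0.016882 per day.
t_eff = 70.9 × 360 / (70.9 + 360) ≈ 59.234 days.
Remaining = 336 × (1/2)^(123/59.234) = 336 × (1/2)^2.0765 ≈ 79.662 μCi.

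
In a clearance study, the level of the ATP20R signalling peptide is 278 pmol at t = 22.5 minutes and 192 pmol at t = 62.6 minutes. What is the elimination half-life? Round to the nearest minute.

Over Δt = 62.6 − 22.5 = 40.1 minutes, the level fell by a factor of 278/192 ≈ 1.4479.
n = log₂(1.4479) ≈ 0.53398 half-lives, so t½ = 40.1/0.53398 ≈ 75.097 minutes.

75 minutes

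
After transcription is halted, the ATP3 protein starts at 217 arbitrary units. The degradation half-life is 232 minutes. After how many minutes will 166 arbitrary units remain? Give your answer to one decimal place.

Fraction remaining = 166/217 ≈ 0.76498.
n = log₂(217/166) = ln(1.3072)/ln 2 ≈ 0.38651 half-lives.
t = n × t½ = 0.38651 × 232 ≈ 89.671 minutes.

89.7 minutes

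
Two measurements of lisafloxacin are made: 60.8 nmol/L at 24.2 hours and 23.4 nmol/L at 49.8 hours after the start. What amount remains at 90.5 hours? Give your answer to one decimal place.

Over Δt = 49.8 − 24.2 = 25.6 hours, the level fell by a factor of 60.8/23.4 ≈ 2.5983.
n = log₂(2.5983) ≈ 1.3776 half-lives, so t½ = 25.6/1.3776 ≈ 18.584 hours.
From t = 49.8 to t = 90.5: 23.4 × (1/2)^((90.5−49.8)/18.584) ≈ 5.1278 nmol/L.

5.1 nmol/L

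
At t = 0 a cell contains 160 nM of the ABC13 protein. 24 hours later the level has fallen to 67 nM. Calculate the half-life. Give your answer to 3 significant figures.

A/A₀ = 67/160 ≈ 0.41875.
n = log₂(2.3881) ≈ 1.2558 half-lives elapsed in 24 hours.
t½ = 24/1.2558 ≈ 19.111 hours.

19.1 hours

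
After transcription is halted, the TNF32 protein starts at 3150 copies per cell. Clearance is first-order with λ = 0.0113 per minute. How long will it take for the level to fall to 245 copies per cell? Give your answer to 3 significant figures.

226 minutes

t½ = ln 2 / λ = 0.69315 / 0.0113 ≈ 61.34 minutes.
Fraction remaining = 245/3150 ≈ 0.077778.
n = log₂(3150/245) = ln(12.857)/ln 2 ≈ 3.6845 half-lives.
t = n × t½ = 3.6845 × 61.34 ≈ 226.01 minutes.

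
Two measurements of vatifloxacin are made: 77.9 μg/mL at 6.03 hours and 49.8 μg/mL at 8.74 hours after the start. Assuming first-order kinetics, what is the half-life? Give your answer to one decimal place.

Over Δt = 8.74 − 6.03 = 2.71 hours, the level fell by a factor of 77.9/49.8 ≈ 1.5643.
n = log₂(1.5643) ≈ 0.64548 half-lives, so t½ = 2.71/0.64548 ≈ 4.1984 hours.

4.2 hours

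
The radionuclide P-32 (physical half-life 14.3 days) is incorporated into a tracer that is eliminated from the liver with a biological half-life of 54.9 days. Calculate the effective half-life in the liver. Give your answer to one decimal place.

11.3 days

1/t_eff = 1/t_phys + 1/t_biol = 1/14.3 + 1/54.9 = 0.088145 per day.
t_eff = 14.3 × 54.9 / (14.3 + 54.9) ≈ 11.345 days.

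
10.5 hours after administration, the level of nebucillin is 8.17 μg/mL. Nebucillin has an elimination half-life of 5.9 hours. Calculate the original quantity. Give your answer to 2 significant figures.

Number of half-lives elapsed: n = 10.5/5.9 ≈ 1.7797.
A₀ = A × 2^n = 8.17 × 2^1.7797 = 8.17 × 3.4335 ≈ 28.051 μg/mL.

28 μg/mL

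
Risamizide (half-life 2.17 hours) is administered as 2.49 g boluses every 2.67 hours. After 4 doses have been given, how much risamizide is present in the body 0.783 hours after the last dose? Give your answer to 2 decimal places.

3.27 g

The 4 doses were given 8.793, 6.123, 3.453, 0.783 hours ago.
Total = 2.49·(1/2)^(8.793/2.17) + 2.49·(1/2)^(6.123/2.17) + 2.49·(1/2)^(3.453/2.17) + 2.49·(1/2)^(0.783/2.17)
      = 0.15011 + 0.3522 + 0.82639 + 1.939 ≈ 3.2677 g.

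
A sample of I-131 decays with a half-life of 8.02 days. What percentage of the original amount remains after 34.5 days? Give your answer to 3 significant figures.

5.07%

n = 34.5/8.02 ≈ 4.3017 half-lives.
Fraction remaining = (1/2)^4.3017 ≈ 0.050704, i.e. 5.0704%.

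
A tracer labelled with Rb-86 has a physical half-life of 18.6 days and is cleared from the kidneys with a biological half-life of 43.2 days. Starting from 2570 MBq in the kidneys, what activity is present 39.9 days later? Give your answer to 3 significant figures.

1/t_eff = 1/t_phys + 1/t_biol = 1/18.6 + 1/43.2 = 0.076912 per day.
t_eff = 18.6 × 43.2 / (18.6 + 43.2) ≈ 13.002 days.
Remaining = 2570 × (1/2)^(39.9/13.002) = 2570 × (1/2)^3.0688 ≈ 306.3 MBq.

306 MBq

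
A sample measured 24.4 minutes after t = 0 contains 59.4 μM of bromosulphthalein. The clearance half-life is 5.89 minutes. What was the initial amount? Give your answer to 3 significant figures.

1050 μM

Number of half-lives elapsed: n = 24.4/5.89 ≈ 4.1426.
A₀ = A × 2^n = 59.4 × 2^4.1426 = 59.4 × 17.662 ≈ 1049.2 μM.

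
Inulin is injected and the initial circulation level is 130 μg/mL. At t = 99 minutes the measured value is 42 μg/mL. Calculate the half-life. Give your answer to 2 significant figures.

61 minutes

A/A₀ = 42/130 ≈ 0.32308.
n = log₂(3.0952) ≈ 1.6301 half-lives elapsed in 99 minutes.
t½ = 99/1.6301 ≈ 60.734 minutes.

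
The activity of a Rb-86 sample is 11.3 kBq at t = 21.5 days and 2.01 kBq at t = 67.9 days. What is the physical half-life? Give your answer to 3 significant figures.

18.6 days

Over Δt = 67.9 − 21.5 = 46.4 days, the level fell by a factor of 11.3/2.01 ≈ 5.6219.
n = log₂(5.6219) ≈ 2.4911 half-lives, so t½ = 46.4/2.4911 ≈ 18.627 days.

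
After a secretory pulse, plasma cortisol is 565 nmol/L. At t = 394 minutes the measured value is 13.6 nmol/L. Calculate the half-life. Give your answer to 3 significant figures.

73.3 minutes

A/A₀ = 13.6/565 ≈ 0.024071.
n = log₂(41.544) ≈ 5.3766 half-lives elapsed in 394 minutes.
t½ = 394/5.3766 ≈ 73.281 minutes.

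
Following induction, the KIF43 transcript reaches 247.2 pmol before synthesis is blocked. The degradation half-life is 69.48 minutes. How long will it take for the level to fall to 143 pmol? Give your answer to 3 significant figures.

54.9 minutes

Fraction remaining = 143/247.2 ≈ 0.57848.
n = log₂(247.2/143) = ln(1.7287)/ln 2 ≈ 0.78966 half-lives.
t = n × t½ = 0.78966 × 69.48 ≈ 54.866 minutes.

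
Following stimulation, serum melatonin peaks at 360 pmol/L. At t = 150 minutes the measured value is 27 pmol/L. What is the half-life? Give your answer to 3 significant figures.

40.1 minutes

A/A₀ = 27/360 ≈ 0.075.
n = log₂(13.333) ≈ 3.737 half-lives elapsed in 150 minutes.
t½ = 150/3.737 ≈ 40.14 minutes.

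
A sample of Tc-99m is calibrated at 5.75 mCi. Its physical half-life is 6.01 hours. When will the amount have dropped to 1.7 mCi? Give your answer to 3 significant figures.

10.6 hours

Fraction remaining = 1.7/5.75 ≈ 0.29565.
n = log₂(5.75/1.7) = ln(3.3824)/ln 2 ≈ 1.758 half-lives.
t = n × t½ = 1.758 × 6.01 ≈ 10.566 hours.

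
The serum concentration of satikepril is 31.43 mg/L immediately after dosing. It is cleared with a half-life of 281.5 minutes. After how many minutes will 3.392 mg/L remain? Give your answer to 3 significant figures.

904 minutes

Fraction remaining = 3.392/31.43 ≈ 0.10792.
n = log₂(31.43/3.392) = ln(9.2659)/ln 2 ≈ 3.2119 half-lives.
t = n × t½ = 3.2119 × 281.5 ≈ 904.16 minutes.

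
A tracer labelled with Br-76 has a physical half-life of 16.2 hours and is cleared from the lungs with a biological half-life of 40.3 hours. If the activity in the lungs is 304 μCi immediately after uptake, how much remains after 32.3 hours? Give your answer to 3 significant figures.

43.8 μCi

1/t_eff = 1/t_phys + 1/t_biol = 1/16.2 + 1/40.3 = 0.086542 per hour.
t_eff = 16.2 × 40.3 / (16.2 + 40.3) ≈ 11.555 hours.
Remaining = 304 × (1/2)^(32.3/11.555) = 304 × (1/2)^2.7953 ≈ 43.792 μCi.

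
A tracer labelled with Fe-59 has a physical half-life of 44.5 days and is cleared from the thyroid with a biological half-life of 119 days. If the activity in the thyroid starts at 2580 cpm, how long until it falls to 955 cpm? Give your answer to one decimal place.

1/t_eff = 1/t_phys + 1/t_biol = 1/44.5 + 1/119 = 0.030875 per day.
t_eff = 44.5 × 119 / (44.5 + 119) ≈ 32.388 days.
n = log₂(2580/955) ≈ 1.4338; t = 1.4338 × 32.388 ≈ 46.438 days.

46.4 days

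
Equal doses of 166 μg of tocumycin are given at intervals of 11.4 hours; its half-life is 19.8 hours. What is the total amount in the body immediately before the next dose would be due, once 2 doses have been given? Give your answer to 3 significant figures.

The 2 doses were given 22.8, 11.4 hours ago.
Total = 166·(1/2)^(22.8/19.8) + 166·(1/2)^(11.4/19.8)
      = 74.725 + 111.38 ≈ 186.1 μg.

186 μg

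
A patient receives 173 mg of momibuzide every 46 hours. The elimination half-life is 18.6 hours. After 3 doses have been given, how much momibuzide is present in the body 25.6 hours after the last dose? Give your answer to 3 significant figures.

80.8 mg

The 3 doses were given 117.6, 71.6, 25.6 hours ago.
Total = 173·(1/2)^(117.6/18.6) + 173·(1/2)^(71.6/18.6) + 173·(1/2)^(25.6/18.6)
      = 2.1615 + 12.002 + 66.639 ≈ 80.802 mg.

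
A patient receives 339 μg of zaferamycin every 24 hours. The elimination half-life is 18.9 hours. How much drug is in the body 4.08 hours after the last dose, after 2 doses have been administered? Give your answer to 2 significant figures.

The 2 doses were given 28.08, 4.08 hours ago.
Total = 339·(1/2)^(28.08/18.9) + 339·(1/2)^(4.08/18.9)
      = 121.05 + 291.89 ≈ 412.93 μg.

410 μg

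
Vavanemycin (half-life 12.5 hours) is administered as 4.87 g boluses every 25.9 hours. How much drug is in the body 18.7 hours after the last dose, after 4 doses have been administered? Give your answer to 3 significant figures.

2.26 g

The 4 doses were given 96.4, 70.5, 44.6, 18.7 hours ago.
Total = 4.87·(1/2)^(96.4/12.5) + 4.87·(1/2)^(70.5/12.5) + 4.87·(1/2)^(44.6/12.5) + 4.87·(1/2)^(18.7/12.5)
      = 0.023227 + 0.097661 + 0.41063 + 1.7266 ≈ 2.2581 g.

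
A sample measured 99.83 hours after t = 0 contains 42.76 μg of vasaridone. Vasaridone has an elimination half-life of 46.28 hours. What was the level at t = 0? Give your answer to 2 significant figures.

190 μg

Number of half-lives elapsed: n = 99.83/46.28 ≈ 2.1571.
A₀ = A × 2^n = 42.76 × 2^2.1571 = 42.76 × 4.4601 ≈ 190.72 μg.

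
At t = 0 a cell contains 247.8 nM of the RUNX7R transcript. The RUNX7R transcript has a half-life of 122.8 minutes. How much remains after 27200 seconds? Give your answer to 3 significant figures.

Convert the elapsed time: 27200 seconds = 453.333 minutes.
Number of half-lives: n = 453.333/122.8 ≈ 3.6916.
Remaining = 247.8 × (1/2)^3.6916 = 247.8 × 0.077394 ≈ 19.178 nM.

19.2 nM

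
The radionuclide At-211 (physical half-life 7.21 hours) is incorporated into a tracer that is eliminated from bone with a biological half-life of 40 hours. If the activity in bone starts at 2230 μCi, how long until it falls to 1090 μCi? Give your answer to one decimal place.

6.3 hours

1/t_eff = 1/t_phys + 1/t_biol = 1/7.21 + 1/40 = 0.1637 per hour.
t_eff = 7.21 × 40 / (7.21 + 40) ≈ 6.1089 hours.
n = log₂(2230/1090) ≈ 1.0327; t = 1.0327 × 6.1089 ≈ 6.3087 hours.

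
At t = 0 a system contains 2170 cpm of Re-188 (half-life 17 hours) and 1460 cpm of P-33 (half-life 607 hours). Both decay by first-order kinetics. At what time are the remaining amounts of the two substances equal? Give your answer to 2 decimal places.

Set 2170·(1/2)^(t/17) = 1460·(1/2)^(t/607).
Taking log₂: log₂(2170/1460) = t·(1/17 − 1/607).
log₂(1.4863) = 0.57173; 1/17 − 1/607 = 0.057176.
t = 0.57173 / 0.057176 ≈ 9.9994 hours.

10.00 hours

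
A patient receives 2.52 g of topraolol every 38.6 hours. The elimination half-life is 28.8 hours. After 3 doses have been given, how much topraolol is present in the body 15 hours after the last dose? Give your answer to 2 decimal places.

2.72 g

The 3 doses were given 92.2, 53.6, 15 hours ago.
Total = 2.52·(1/2)^(92.2/28.8) + 2.52·(1/2)^(53.6/28.8) + 2.52·(1/2)^(15/28.8)
      = 0.27396 + 0.69367 + 1.7564 ≈ 2.724 g.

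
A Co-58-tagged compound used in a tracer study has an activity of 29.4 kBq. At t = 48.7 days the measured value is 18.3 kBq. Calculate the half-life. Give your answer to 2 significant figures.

71 days

A/A₀ = 18.3/29.4 ≈ 0.62245.
n = log₂(1.6066) ≈ 0.68397 half-lives elapsed in 48.7 days.
t½ = 48.7/0.68397 ≈ 71.202 days.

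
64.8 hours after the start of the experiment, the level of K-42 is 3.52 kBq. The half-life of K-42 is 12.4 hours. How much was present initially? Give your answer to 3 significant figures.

Number of half-lives elapsed: n = 64.8/12.4 ≈ 5.2258.
A₀ = A × 2^n = 3.52 × 2^5.2258 = 3.52 × 37.422 ≈ 131.72 kBq.

132 kBq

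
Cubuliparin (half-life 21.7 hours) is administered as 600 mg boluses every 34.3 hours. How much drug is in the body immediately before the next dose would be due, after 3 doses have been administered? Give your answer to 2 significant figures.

The 3 doses were given 102.9, 68.6, 34.3 hours ago.
Total = 600·(1/2)^(102.9/21.7) + 600·(1/2)^(68.6/21.7) + 600·(1/2)^(34.3/21.7)
      = 22.423 + 67.067 + 200.6 ≈ 290.09 mg.

290 mg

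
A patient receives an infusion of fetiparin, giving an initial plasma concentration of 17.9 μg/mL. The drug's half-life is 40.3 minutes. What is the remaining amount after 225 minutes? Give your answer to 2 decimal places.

Number of half-lives: n = 225/40.3 ≈ 5.5831.
Remaining = 17.9 × (1/2)^5.5831 = 17.9 × 0.02086 ≈ 0.37339 μg/mL.

0.37 μg/mL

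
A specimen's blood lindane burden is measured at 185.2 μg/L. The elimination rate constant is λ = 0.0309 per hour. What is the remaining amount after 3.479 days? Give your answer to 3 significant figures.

14.0 μg/L

t½ = ln 2 / λ = 0.69315 / 0.0309 ≈ 22.432 hours.
Convert the elapsed time: 3.479 days = 83.496 hours.
Number of half-lives: n = 83.496/22.432 ≈ 3.7222.
Remaining = 185.2 × (1/2)^3.7222 = 185.2 × 0.075772 ≈ 14.033 μg/L.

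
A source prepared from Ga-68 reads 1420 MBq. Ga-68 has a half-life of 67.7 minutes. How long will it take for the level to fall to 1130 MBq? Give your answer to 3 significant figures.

22.3 minutes

Fraction remaining = 1130/1420 ≈ 0.79577.
n = log₂(1420/1130) = ln(1.2566)/ln 2 ≈ 0.32957 half-lives.
t = n × t½ = 0.32957 × 67.7 ≈ 22.312 minutes.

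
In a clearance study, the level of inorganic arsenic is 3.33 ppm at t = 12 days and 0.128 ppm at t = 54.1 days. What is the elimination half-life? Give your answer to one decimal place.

9.0 days

Over Δt = 54.1 − 12 = 42.1 days, the level fell by a factor of 3.33/0.128 ≈ 26.016.
n = log₂(26.016) ≈ 4.7013 half-lives, so t½ = 42.1/4.7013 ≈ 8.955 days.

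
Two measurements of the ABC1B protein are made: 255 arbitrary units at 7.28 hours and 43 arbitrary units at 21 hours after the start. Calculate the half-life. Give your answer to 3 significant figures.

Over Δt = 21 − 7.28 = 13.72 hours, the level fell by a factor of 255/43 ≈ 5.9302.
n = log₂(5.9302) ≈ 2.5681 half-lives, so t½ = 13.72/2.5681 ≈ 5.3425 hours.

5.34 hours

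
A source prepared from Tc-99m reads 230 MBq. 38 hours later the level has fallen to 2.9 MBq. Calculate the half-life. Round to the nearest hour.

A/A₀ = 2.9/230 ≈ 0.012609.
n = log₂(79.31) ≈ 6.3094 half-lives elapsed in 38 hours.
t½ = 38/6.3094 ≈ 6.0227 hours.

6 hours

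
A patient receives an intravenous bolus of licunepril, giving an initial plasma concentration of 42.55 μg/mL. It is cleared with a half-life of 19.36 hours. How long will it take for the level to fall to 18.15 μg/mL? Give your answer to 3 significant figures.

23.8 hours

Fraction remaining = 18.15/42.55 ≈ 0.42656.
n = log₂(42.55/18.15) = ln(2.3444)/ln 2 ≈ 1.2292 half-lives.
t = n × t½ = 1.2292 × 19.36 ≈ 23.797 hours.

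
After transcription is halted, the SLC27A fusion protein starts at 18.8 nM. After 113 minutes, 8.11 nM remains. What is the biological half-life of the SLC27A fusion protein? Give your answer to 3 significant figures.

A/A₀ = 8.11/18.8 ≈ 0.43138.
n = log₂(2.3181) ≈ 1.213 half-lives elapsed in 113 minutes.
t½ = 113/1.213 ≈ 93.161 minutes.

93.2 minutes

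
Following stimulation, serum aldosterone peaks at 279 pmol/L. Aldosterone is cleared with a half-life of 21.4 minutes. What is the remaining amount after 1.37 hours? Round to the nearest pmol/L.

19 pmol/L

Convert the elapsed time: 1.37 hours = 82.2 minutes.
Number of half-lives: n = 82.2/21.4 ≈ 3.8411.
Remaining = 279 × (1/2)^3.8411 = 279 × 0.069776 ≈ 19.468 pmol/L.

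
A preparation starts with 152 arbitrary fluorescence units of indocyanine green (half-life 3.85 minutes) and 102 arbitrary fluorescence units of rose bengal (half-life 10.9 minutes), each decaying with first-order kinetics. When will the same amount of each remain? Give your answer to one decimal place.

3.4 minutes

Set 152·(1/2)^(t/3.85) = 102·(1/2)^(t/10.9).
Taking log₂: log₂(152/102) = t·(1/3.85 − 1/10.9).
log₂(1.4902) = 0.5755; 1/3.85 − 1/10.9 = 0.168.
t = 0.5755 / 0.168 ≈ 3.4257 minutes.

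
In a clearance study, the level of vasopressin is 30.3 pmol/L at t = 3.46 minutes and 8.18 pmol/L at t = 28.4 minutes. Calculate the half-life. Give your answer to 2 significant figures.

Over Δt = 28.4 − 3.46 = 24.94 minutes, the level fell by a factor of 30.3/8.18 ≈ 3.7042.
n = log₂(3.7042) ≈ 1.8891 half-lives, so t½ = 24.94/1.8891 ≈ 13.202 minutes.

13 minutes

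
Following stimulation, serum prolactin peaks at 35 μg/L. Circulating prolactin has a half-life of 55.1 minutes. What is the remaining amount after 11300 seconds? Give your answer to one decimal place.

3.3 μg/L

Convert the elapsed time: 11300 seconds = 188.333 minutes.
Number of half-lives: n = 188.333/55.1 ≈ 3.418.
Remaining = 35 × (1/2)^3.418 = 35 × 0.093556 ≈ 3.2745 μg/L.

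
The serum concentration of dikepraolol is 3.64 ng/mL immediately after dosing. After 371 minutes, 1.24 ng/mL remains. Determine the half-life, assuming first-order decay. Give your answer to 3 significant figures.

239 minutes

A/A₀ = 1.24/3.64 ≈ 0.34066.
n = log₂(2.9355) ≈ 1.5536 half-lives elapsed in 371 minutes.
t½ = 371/1.5536 ≈ 238.8 minutes.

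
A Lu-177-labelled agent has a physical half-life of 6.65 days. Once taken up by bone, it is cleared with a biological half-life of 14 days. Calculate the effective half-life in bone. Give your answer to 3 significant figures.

1/t_eff = 1/t_phys + 1/t_biol = 1/6.65 + 1/14 = 0.2218 per day.
t_eff = 6.65 × 14 / (6.65 + 14) ≈ 4.5085 days.

4.51 days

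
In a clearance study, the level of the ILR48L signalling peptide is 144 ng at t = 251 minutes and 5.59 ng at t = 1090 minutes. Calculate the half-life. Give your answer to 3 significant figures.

179 minutes

Over Δt = 1090 − 251 = 839 minutes, the level fell by a factor of 144/5.59 ≈ 25.76.
n = log₂(25.76) ≈ 4.6871 half-lives, so t½ = 839/4.6871 ≈ 179 minutes.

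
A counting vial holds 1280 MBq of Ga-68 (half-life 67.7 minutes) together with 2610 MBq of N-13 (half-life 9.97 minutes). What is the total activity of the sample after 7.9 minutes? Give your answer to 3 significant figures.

2690 MBq

Ga-68: 1280 × (1/2)^(7.9/67.7) = 1280 × (1/2)^0.11669 ≈ 1180.5 MBq.
N-13: 2610 × (1/2)^(7.9/9.97) = 2610 × (1/2)^0.79238 ≈ 1507 MBq.
Total = 1180.5 + 1507 ≈ 2687.5 MBq.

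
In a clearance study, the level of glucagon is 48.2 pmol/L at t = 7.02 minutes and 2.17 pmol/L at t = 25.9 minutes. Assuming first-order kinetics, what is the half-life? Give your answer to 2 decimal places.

4.22 minutes

Over Δt = 25.9 − 7.02 = 18.88 minutes, the level fell by a factor of 48.2/2.17 ≈ 22.212.
n = log₂(22.212) ≈ 4.4733 half-lives, so t½ = 18.88/4.4733 ≈ 4.2206 minutes.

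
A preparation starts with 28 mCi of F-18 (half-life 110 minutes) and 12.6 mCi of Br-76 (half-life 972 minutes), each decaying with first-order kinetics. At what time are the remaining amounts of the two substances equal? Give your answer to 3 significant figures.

Set 28·(1/2)^(t/110) = 12.6·(1/2)^(t/972).
Taking log₂: log₂(28/12.6) = t·(1/110 − 1/972).
log₂(2.2222) = 1.152; 1/110 − 1/972 = 0.0080621.
t = 1.152 / 0.0080621 ≈ 142.89 minutes.

143 minutes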